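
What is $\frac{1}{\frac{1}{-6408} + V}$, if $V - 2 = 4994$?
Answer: $\frac{6408}{32014367} \approx 0.00020016$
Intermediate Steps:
$V = 4996$ ($V = 2 + 4994 = 4996$)
$\frac{1}{\frac{1}{-6408} + V} = \frac{1}{\frac{1}{-6408} + 4996} = \frac{1}{- \frac{1}{6408} + 4996} = \frac{1}{\frac{32014367}{6408}} = \frac{6408}{32014367}$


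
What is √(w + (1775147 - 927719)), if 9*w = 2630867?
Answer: √10257719/3 ≈ 1067.6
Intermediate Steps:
w = 2630867/9 (w = (⅑)*2630867 = 2630867/9 ≈ 2.9232e+5)
√(w + (1775147 - 927719)) = √(2630867/9 + (1775147 - 927719)) = √(2630867/9 + 847428) = √(10257719/9) = √10257719/3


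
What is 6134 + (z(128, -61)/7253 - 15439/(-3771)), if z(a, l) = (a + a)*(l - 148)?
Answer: 167681635925/27351063 ≈ 6130.7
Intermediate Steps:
z(a, l) = 2*a*(-148 + l) (z(a, l) = (2*a)*(-148 + l) = 2*a*(-148 + l))
6134 + (z(128, -61)/7253 - 15439/(-3771)) = 6134 + ((2*128*(-148 - 61))/7253 - 15439/(-3771)) = 6134 + ((2*128*(-209))*(1/7253) - 15439*(-1/3771)) = 6134 + (-53504*1/7253 + 15439/3771) = 6134 + (-53504/7253 + 15439/3771) = 6134 - 89784517/27351063 = 167681635925/27351063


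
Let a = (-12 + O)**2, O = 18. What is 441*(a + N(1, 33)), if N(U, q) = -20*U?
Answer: 7056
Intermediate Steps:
a = 36 (a = (-12 + 18)**2 = 6**2 = 36)
441*(a + N(1, 33)) = 441*(36 - 20*1) = 441*(36 - 20) = 441*16 = 7056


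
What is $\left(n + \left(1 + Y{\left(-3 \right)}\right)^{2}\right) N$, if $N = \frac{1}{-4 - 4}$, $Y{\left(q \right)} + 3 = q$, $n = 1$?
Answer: $- \frac{13}{4} \approx -3.25$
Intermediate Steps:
$Y{\left(q \right)} = -3 + q$
$N = - \frac{1}{8}$ ($N = \frac{1}{-8} = - \frac{1}{8} \approx -0.125$)
$\left(n + \left(1 + Y{\left(-3 \right)}\right)^{2}\right) N = \left(1 + \left(1 - 6\right)^{2}\right) \left(- \frac{1}{8}\right) = \left(1 + \left(-5\right)^{2}\right) \left(- \frac{1}{8}\right) = \left(1 + 25\right) \left(- \frac{1}{8}\right) = 26 \left(- \frac{1}{8}\right) = - \frac{13}{4}$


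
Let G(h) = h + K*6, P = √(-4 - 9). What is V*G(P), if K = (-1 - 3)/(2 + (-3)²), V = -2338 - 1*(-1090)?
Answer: 29952/11 - 1248*I*√13 ≈ 2722.9 - 4499.7*I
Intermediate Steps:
V = -1248 (V = -2338 + 1090 = -1248)
P = I*√13 (P = √(-13) = I*√13 ≈ 3.6056*I)
K = -4/11 (K = -4/(2 + 9) = -4/11 ≈ -0.36364)
G(h) = -24/11 + h (G(h) = h - 4/11*6 = h - 24/11 = -24/11 + h)
V*G(P) = -1248*(-24/11 + I*√13) = 29952/11 - 1248*I*√13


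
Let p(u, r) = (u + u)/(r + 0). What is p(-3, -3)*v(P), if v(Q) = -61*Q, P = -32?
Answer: 3904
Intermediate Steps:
p(u, r) = 2*u/r (p(u, r) = (2*u)/r = 2*u/r)
p(-3, -3)*v(P) = (2*(-3)/(-3))*(-61*(-32)) = (2*(-3)*(-1/3))*1952 = 2*1952 = 3904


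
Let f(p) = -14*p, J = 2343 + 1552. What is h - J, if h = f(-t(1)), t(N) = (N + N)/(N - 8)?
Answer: -3899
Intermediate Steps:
t(N) = 2*N/(-8 + N) (t(N) = (2*N)/(-8 + N) = 2*N/(-8 + N))
J = 3895
h = -4 (h = -(-14)*2*1/(-8 + 1) = -(-14)*2*1/(-7) = -(-14)*2*1*(-1/7) = -(-14)*(-2)/7 = -14*2/7 = -4)
h - J = -4 - 1*3895 = -4 - 3895 = -3899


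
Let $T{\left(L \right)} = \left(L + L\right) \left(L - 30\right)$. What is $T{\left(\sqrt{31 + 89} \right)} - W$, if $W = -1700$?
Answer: $1940 - 120 \sqrt{30} \approx 1282.7$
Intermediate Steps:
$T{\left(L \right)} = 2 L \left(-30 + L\right)$
$T{\left(\sqrt{31 + 89} \right)} - W = 2 \sqrt{31 + 89} \left(-30 + \sqrt{31 + 89}\right) - -1700 = 2 \sqrt{120} \left(-30 + \sqrt{120}\right) + 1700 = 2 \cdot 2 \sqrt{30} \left(-30 + 2 \sqrt{30}\right) + 1700 = 4 \sqrt{30} \left(-30 + 2 \sqrt{30}\right) + 1700 = 1700 + 4 \sqrt{30} \left(-30 + 2 \sqrt{30}\right)$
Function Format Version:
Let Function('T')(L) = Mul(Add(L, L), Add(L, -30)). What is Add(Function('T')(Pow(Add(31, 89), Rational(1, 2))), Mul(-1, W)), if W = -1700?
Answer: Add(1940, Mul(-120, Pow(30, Rational(1, 2)))) ≈ 1282.7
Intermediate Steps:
Function('T')(L) = Mul(2, L, Add(-30, L)) (Function('T')(L) = Mul(Mul(2, L), Add(-30, L)) = Mul(2, L, Add(-30, L)))
Add(Function('T')(Pow(Add(31, 89), Rational(1, 2))), Mul(-1, W)) = Add(Mul(2, Pow(Add(31, 89), Rational(1, 2)), Add(-30, Pow(Add(31, 89), Rational(1, 2)))), Mul(-1, -1700)) = Add(Mul(2, Pow(120, Rational(1, 2)), Add(-30, Pow(120, Rational(1, 2)))), 1700) = Add(Mul(2, Mul(2, Pow(30, Rational(1, 2))), Add(-30, Mul(2, Pow(30, Rational(1, 2))))), 1700) = Add(Mul(4, Pow(30, Rational(1, 2)), Add(-30, Mul(2, Pow(30, Rational(1, 2))))), 1700) = Add(1700, Mul(4, Pow(30, Rational(1, 2)), Add(-30, Mul(2, Pow(30, Rational(1, 2))))))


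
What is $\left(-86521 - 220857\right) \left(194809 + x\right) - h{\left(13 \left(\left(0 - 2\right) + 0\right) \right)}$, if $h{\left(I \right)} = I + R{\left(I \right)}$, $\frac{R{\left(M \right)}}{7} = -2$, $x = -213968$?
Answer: $5889055142$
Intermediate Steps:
$R{\left(M \right)} = -14$ ($R{\left(M \right)} = 7 \left(-2\right) = -14$)
$h{\left(I \right)} = -14 + I$ ($h{\left(I \right)} = I - 14 = -14 + I$)
$\left(-86521 - 220857\right) \left(194809 + x\right) - h{\left(13 \left(\left(0 - 2\right) + 0\right) \right)} = \left(-86521 - 220857\right) \left(194809 - 213968\right) - \left(-14 + 13 \left(\left(0 - 2\right) + 0\right)\right) = \left(-307378\right) \left(-19159\right) - \left(-14 + 13 \left(\left(0 - 2\right) + 0\right)\right) = 5889055102 - \left(-14 + 13 \left(-2 + 0\right)\right) = 5889055102 - \left(-14 + 13 \left(-2\right)\right) = 5889055102 - \left(-14 - 26\right) = 5889055102 - -40 = 5889055102 + 40 = 5889055142$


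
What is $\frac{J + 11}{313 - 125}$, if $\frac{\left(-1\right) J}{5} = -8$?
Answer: $\frac{51}{188} \approx 0.27128$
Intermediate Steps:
$J = 40$ ($J = \left(-5\right) \left(-8\right) = 40$)
$\frac{J + 11}{313 - 125} = \frac{40 + 11}{313 - 125} = \frac{51}{188}$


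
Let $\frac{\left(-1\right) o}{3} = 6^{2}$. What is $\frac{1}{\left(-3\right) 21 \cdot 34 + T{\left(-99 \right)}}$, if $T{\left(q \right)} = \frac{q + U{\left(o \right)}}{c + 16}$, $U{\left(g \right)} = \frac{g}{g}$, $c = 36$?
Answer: $- \frac{26}{55741} \approx -0.00046644$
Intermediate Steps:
$o = -108$ ($o = - 3 \cdot 6^{2} = \left(-3\right) 36 = -108$)
$U{\left(g \right)} = 1$
$T{\left(q \right)} = \frac{1}{52} + \frac{q}{52}$ ($T{\left(q \right)} = \frac{q + 1}{36 + 16} = \frac{1 + q}{52} = \left(1 + q\right) \frac{1}{52} = \frac{1}{52} + \frac{q}{52}$)
$\frac{1}{\left(-3\right) 21 \cdot 34 + T{\left(-99 \right)}} = \frac{1}{\left(-3\right) 21 \cdot 34 + \left(\frac{1}{52} + \frac{1}{52} \left(-99\right)\right)} = \frac{1}{\left(-63\right) 34 + \left(\frac{1}{52} - \frac{99}{52}\right)} = \frac{1}{-2142 - \frac{49}{26}} = \frac{1}{- \frac{55741}{26}} = - \frac{26}{55741}$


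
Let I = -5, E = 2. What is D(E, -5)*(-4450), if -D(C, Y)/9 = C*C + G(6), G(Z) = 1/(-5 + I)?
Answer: 156195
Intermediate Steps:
G(Z) = -1/10 (G(Z) = 1/(-5 - 5) = 1/(-10) = -1/10)
D(C, Y) = 9/10 - 9*C**2 (D(C, Y) = -9*(C*C - 1/10) = -9*(C**2 - 1/10) = -9*(-1/10 + C**2) = 9/10 - 9*C**2)
D(E, -5)*(-4450) = (9/10 - 9*2**2)*(-4450) = (9/10 - 9*4)*(-4450) = (9/10 - 36)*(-4450) = -351/10*(-4450) = 156195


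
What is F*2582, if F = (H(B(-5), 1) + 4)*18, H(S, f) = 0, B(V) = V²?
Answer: 185904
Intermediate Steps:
F = 72 (F = (0 + 4)*18 = 4*18 = 72)
F*2582 = 72*2582 = 185904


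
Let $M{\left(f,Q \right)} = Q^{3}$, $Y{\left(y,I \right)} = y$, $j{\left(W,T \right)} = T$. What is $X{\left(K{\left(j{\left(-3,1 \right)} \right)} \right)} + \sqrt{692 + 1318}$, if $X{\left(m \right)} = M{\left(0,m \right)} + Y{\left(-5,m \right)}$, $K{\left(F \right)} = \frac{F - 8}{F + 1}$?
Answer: $- \frac{383}{8} + \sqrt{2010} \approx -3.042$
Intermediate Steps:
$K{\left(F \right)} = \frac{-8 + F}{1 + F}$
$X{\left(m \right)} = -5 + m^{3}$ ($X{\left(m \right)} = m^{3} - 5 = -5 + m^{3}$)
$X{\left(K{\left(j{\left(-3,1 \right)} \right)} \right)} + \sqrt{692 + 1318} = \left(-5 + \left(\frac{-8 + 1}{1 + 1}\right)^{3}\right) + \sqrt{692 + 1318} = \left(-5 + \left(\frac{1}{2} \left(-7\right)\right)^{3}\right) + \sqrt{2010} = \left(-5 + \left(- \frac{7}{2}\right)^{3}\right) + \sqrt{2010} = \left(-5 - \frac{343}{8}\right) + \sqrt{2010} = - \frac{383}{8} + \sqrt{2010}$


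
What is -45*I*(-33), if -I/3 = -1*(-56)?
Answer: -249480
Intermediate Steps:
I = -168 (I = -(-3)*(-56) = -3*56 = -168)
-45*I*(-33) = -45*(-168)*(-33) = 7560*(-33) = -249480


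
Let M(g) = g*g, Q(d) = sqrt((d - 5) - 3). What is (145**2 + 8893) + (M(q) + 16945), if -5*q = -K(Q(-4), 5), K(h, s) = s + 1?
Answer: 1171611/25 ≈ 46864.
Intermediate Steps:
Q(d) = sqrt(-8 + d) (Q(d) = sqrt((-5 + d) - 3) = sqrt(-8 + d))
K(h, s) = 1 + s
q = 6/5 (q = -(-1)*(1 + 5)/5 = -(-1)*6/5 = -1/5*(-6) = 6/5 ≈ 1.2000)
M(g) = g**2
(145**2 + 8893) + (M(q) + 16945) = (145**2 + 8893) + ((6/5)**2 + 16945) = (21025 + 8893) + (36/25 + 16945) = 29918 + 423661/25 = 1171611/25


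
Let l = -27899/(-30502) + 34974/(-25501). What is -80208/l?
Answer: 62388309112416/355324549 ≈ 1.7558e+5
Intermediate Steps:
l = -355324549/777831502 (l = -27899*(-1/30502) + 34974*(-1/25501) = 27899/30502 - 34974/25501 = -355324549/777831502 ≈ -0.45681)
-80208/l = -80208/(-355324549/777831502) = -80208*(-777831502/355324549) = 62388309112416/355324549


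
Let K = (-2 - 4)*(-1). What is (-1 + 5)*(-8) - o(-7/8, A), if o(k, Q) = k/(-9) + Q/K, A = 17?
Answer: -2515/72 ≈ -34.931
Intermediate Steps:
K = 6 (K = -6*(-1) = 6)
o(k, Q) = -k/9 + Q/6 (o(k, Q) = k/(-9) + Q/6 = k*(-⅑) + Q*(⅙) = -k/9 + Q/6)
(-1 + 5)*(-8) - o(-7/8, A) = (-1 + 5)*(-8) - (-(-7)/(9*8) + (⅙)*17) = 4*(-8) - (-(-7)/(9*8) + 17/6) = -32 - (-⅑*(-7/8) + 17/6) = -32 - (7/72 + 17/6) = -32 - 1*211/72 = -32 - 211/72 = -2515/72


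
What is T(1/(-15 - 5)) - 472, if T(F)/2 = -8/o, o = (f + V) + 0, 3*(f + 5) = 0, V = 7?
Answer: -480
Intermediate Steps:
f = -5 (f = -5 + (1/3)*0 = -5 + 0 = -5)
o = 2 (o = (-5 + 7) + 0 = 2 + 0 = 2)
T(F) = -8 (T(F) = 2*(-8/2) = 2*(-8*1/2) = 2*(-4) = -8)
T(1/(-15 - 5)) - 472 = -8 - 472 = -480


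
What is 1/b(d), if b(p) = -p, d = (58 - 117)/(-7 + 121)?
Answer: 114/59 ≈ 1.9322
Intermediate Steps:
d = -59/114 ≈ -0.51754
1/b(d) = 1/(-1*(-59/114)) = 1/(59/114) = 114/59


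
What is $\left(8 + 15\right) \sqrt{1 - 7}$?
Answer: $23 i \sqrt{6} \approx 56.338 i$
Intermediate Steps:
$\left(8 + 15\right) \sqrt{1 - 7} = 23 \sqrt{-6} = 23 i \sqrt{6}$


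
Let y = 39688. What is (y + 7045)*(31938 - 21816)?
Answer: 473031426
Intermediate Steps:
(y + 7045)*(31938 - 21816) = (39688 + 7045)*(31938 - 21816) = 46733*10122 = 473031426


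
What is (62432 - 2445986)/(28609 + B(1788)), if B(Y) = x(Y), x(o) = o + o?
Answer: -2383554/32185 ≈ -74.058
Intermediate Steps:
x(o) = 2*o
B(Y) = 2*Y
(62432 - 2445986)/(28609 + B(1788)) = (62432 - 2445986)/(28609 + 2*1788) = -2383554/(28609 + 3576) = -2383554/32185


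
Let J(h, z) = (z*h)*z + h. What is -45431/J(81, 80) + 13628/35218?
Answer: 2732935055/9129931929 ≈ 0.29934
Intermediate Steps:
J(h, z) = h + h*z² (J(h, z) = (h*z)*z + h = h*z² + h = h + h*z²)
-45431/J(81, 80) + 13628/35218 = -45431*1/(81*(1 + 80²)) + 13628/35218 = -45431*1/(81*(1 + 6400)) + 13628*(1/35218) = -45431/(81*6401) + 6814/17609 = -45431/518481 + 6814/17609 = 2732935055/9129931929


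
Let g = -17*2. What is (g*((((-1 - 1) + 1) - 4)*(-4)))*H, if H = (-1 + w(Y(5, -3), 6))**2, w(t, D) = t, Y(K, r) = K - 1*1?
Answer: -6120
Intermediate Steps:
g = -34
Y(K, r) = -1 + K (Y(K, r) = K - 1 = -1 + K)
H = 9 (H = (-1 + (-1 + 5))**2 = (-1 + 4)**2 = 3**2 = 9)
(g*((((-1 - 1) + 1) - 4)*(-4)))*H = -34*(((-1 - 1) + 1) - 4)*(-4)*9 = -34*((-2 + 1) - 4)*(-4)*9 = -34*(-1 - 4)*(-4)*9 = -(-170)*(-4)*9 = -34*20*9 = -680*9 = -6120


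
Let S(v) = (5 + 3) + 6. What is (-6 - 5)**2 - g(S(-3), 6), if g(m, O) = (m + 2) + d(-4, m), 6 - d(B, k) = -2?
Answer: 97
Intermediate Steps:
d(B, k) = 8 (d(B, k) = 6 - 1*(-2) = 6 + 2 = 8)
S(v) = 14 (S(v) = 8 + 6 = 14)
g(m, O) = 10 + m (g(m, O) = (m + 2) + 8 = (2 + m) + 8 = 10 + m)
(-6 - 5)**2 - g(S(-3), 6) = (-6 - 5)**2 - (10 + 14) = (-11)**2 - 1*24 = 121 - 24 = 97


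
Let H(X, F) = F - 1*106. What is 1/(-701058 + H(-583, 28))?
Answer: -1/701136 ≈ -1.4263e-6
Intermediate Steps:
H(X, F) = -106 + F (H(X, F) = F - 106 = -106 + F)
1/(-701058 + H(-583, 28)) = 1/(-701058 + (-106 + 28)) = 1/(-701058 - 78) = 1/(-701136) = -1/701136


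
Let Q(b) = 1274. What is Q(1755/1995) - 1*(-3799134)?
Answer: 3800408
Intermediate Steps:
Q(1755/1995) - 1*(-3799134) = 1274 - 1*(-3799134) = 1274 + 3799134 = 3800408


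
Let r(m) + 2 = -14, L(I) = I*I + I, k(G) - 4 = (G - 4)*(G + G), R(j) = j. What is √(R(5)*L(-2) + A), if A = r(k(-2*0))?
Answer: I*√6 ≈ 2.4495*I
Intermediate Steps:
k(G) = 4 + 2*G*(-4 + G) (k(G) = 4 + (G - 4)*(G + G) = 4 + (-4 + G)*(2*G) = 4 + 2*G*(-4 + G))
L(I) = I + I² (L(I) = I² + I = I + I²)
r(m) = -16 (r(m) = -2 - 14 = -16)
A = -16
√(R(5)*L(-2) + A) = √(5*(-2*(1 - 2)) - 16) = √(5*(-2*(-1)) - 16) = √(5*2 - 16) = √(10 - 16) = √(-6) = I*√6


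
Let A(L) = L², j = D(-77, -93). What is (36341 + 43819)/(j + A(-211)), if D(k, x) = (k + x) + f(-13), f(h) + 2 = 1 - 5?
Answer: 16032/8869 ≈ 1.8076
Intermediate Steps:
f(h) = -6 (f(h) = -2 + (1 - 5) = -2 - 4 = -6)
D(k, x) = -6 + k + x (D(k, x) = (k + x) - 6 = -6 + k + x)
j = -176 (j = -6 - 77 - 93 = -176)
(36341 + 43819)/(j + A(-211)) = (36341 + 43819)/(-176 + (-211)²) = 80160/(-176 + 44521) = 80160/44345 = 80160*(1/44345) = 16032/8869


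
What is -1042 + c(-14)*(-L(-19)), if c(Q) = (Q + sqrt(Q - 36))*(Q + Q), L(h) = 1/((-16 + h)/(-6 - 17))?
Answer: -6498/5 + 92*I*sqrt(2) ≈ -1299.6 + 130.11*I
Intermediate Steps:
L(h) = 1/(16/23 - h/23) (L(h) = 1/((-16 + h)/(-23)) = 1/((-16 + h)*(-1/23)) = 1/(16/23 - h/23))
c(Q) = 2*Q*(Q + sqrt(-36 + Q)) (c(Q) = (Q + sqrt(-36 + Q))*(2*Q) = 2*Q*(Q + sqrt(-36 + Q)))
-1042 + c(-14)*(-L(-19)) = -1042 + (2*(-14)*(-14 + sqrt(-36 - 14)))*(-(-23)/(-16 - 19)) = -1042 + (2*(-14)*(-14 + sqrt(-50)))*(-(-23)/(-35)) = -1042 + (2*(-14)*(-14 + 5*I*sqrt(2)))*(-(-23)*(-1)/35) = -1042 + (392 - 140*I*sqrt(2))*(-1*23/35) = -1042 + (392 - 140*I*sqrt(2))*(-23/35) = -1042 + (-1288/5 + 92*I*sqrt(2)) = -6498/5 + 92*I*sqrt(2)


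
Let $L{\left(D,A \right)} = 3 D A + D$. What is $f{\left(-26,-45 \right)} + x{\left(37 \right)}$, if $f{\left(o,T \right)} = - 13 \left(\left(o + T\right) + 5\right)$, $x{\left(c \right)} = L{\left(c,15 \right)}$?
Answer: $2560$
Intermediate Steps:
$L{\left(D,A \right)} = D + 3 A D$ ($L{\left(D,A \right)} = 3 A D + D = D + 3 A D$)
$x{\left(c \right)} = 46 c$ ($x{\left(c \right)} = c \left(1 + 3 \cdot 15\right) = c \left(1 + 45\right) = c 46 = 46 c$)
$f{\left(o,T \right)} = -65 - 13 T - 13 o$ ($f{\left(o,T \right)} = - 13 \left(\left(T + o\right) + 5\right) = - 13 \left(5 + T + o\right) = -65 - 13 T - 13 o$)
$f{\left(-26,-45 \right)} + x{\left(37 \right)} = \left(-65 - -585 - -338\right) + 46 \cdot 37 = \left(-65 + 585 + 338\right) + 1702 = 858 + 1702 = 2560$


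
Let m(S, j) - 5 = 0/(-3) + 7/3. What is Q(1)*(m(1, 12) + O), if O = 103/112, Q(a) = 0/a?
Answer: 0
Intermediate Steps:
Q(a) = 0
O = 103/112 (O = 103*(1/112) = 103/112 ≈ 0.91964)
m(S, j) = 22/3 (m(S, j) = 5 + (0/(-3) + 7/3) = 5 + (0*(-1/3) + 7*(1/3)) = 5 + (0 + 7/3) = 5 + 7/3 = 22/3)
Q(1)*(m(1, 12) + O) = 0*(22/3 + 103/112) = 0*(2773/336) = 0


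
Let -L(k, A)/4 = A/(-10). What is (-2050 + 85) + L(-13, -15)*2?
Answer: -1977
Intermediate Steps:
L(k, A) = 2*A/5 (L(k, A) = -4*A/(-10) = -4*A*(-1)/10 = -(-2)*A/5 = 2*A/5)
(-2050 + 85) + L(-13, -15)*2 = (-2050 + 85) + ((2/5)*(-15))*2 = -1965 - 6*2 = -1965 - 12 = -1977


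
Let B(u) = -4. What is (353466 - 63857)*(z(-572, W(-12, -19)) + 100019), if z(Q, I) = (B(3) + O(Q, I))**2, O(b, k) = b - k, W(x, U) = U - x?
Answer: 122730502020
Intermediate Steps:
z(Q, I) = (-4 + Q - I)**2 (z(Q, I) = (-4 + (Q - I))**2 = (-4 + Q - I)**2)
(353466 - 63857)*(z(-572, W(-12, -19)) + 100019) = (353466 - 63857)*((4 + (-19 - 1*(-12)) - 1*(-572))**2 + 100019) = 289609*((4 + (-19 + 12) + 572)**2 + 100019) = 289609*((4 - 7 + 572)**2 + 100019) = 289609*(569**2 + 100019) = 289609*(323761 + 100019) = 289609*423780 = 122730502020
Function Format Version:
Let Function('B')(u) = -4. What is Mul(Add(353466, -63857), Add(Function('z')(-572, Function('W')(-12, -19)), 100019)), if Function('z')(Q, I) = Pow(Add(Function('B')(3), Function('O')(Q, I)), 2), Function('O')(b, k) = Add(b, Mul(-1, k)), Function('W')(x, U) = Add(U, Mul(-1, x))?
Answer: 122730502020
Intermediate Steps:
Function('z')(Q, I) = Pow(Add(-4, Q, Mul(-1, I)), 2) (Function('z')(Q, I) = Pow(Add(-4, Add(Q, Mul(-1, I))), 2) = Pow(Add(-4, Q, Mul(-1, I)), 2))
Mul(Add(353466, -63857), Add(Function('z')(-572, Function('W')(-12, -19)), 100019)) = Mul(Add(353466, -63857), Add(Pow(Add(4, Add(-19, Mul(-1, -12)), Mul(-1, -572)), 2), 100019)) = Mul(289609, Add(Pow(Add(4, Add(-19, 12), 572), 2), 100019)) = Mul(289609, Add(Pow(Add(4, -7, 572), 2), 100019)) = Mul(289609, Add(Pow(569, 2), 100019)) = Mul(289609, Add(323761, 100019)) = Mul(289609, 423780) = 122730502020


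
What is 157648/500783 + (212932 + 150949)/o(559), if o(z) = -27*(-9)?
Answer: 182263727287/121690269 ≈ 1497.8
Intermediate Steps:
o(z) = 243
157648/500783 + (212932 + 150949)/o(559) = 157648/500783 + (212932 + 150949)/243 = 157648*(1/500783) + 363881*(1/243) = 157648/500783 + 363881/243 = 182263727287/121690269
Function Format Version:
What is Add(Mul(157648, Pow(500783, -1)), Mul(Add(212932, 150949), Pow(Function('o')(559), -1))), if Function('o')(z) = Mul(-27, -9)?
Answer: Rational(182263727287, 121690269) ≈ 1497.8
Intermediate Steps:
Function('o')(z) = 243
Add(Mul(157648, Pow(500783, -1)), Mul(Add(212932, 150949), Pow(Function('o')(559), -1))) = Add(Mul(157648, Pow(500783, -1)), Mul(Add(212932, 150949), Pow(243, -1))) = Add(Mul(157648, Rational(1, 500783)), Mul(363881, Rational(1, 243))) = Add(Rational(157648, 500783), Rational(363881, 243)) = Rational(182263727287, 121690269)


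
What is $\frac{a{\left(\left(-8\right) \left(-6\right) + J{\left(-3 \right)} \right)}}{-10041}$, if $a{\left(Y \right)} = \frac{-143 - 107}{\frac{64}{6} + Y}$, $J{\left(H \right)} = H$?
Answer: $\frac{250}{558949} \approx 0.00044727$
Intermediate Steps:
$a{\left(Y \right)} = - \frac{250}{\frac{32}{3} + Y}$ ($a{\left(Y \right)} = - \frac{250}{64 \cdot \frac{1}{6} + Y} = - \frac{250}{\frac{32}{3} + Y}$)
$\frac{a{\left(\left(-8\right) \left(-6\right) + J{\left(-3 \right)} \right)}}{-10041} = \frac{\left(-750\right) \frac{1}{32 + 3 \left(\left(-8\right) \left(-6\right) - 3\right)}}{-10041} = - \frac{750}{32 + 3 \left(48 - 3\right)} \left(- \frac{1}{10041}\right) = - \frac{750}{32 + 3 \cdot 45} \left(- \frac{1}{10041}\right) = - \frac{750}{32 + 135} \left(- \frac{1}{10041}\right) = - \frac{750}{167} \left(- \frac{1}{10041}\right) = \left(-750\right) \frac{1}{167} \left(- \frac{1}{10041}\right) = \left(- \frac{750}{167}\right) \left(- \frac{1}{10041}\right) = \frac{250}{558949}$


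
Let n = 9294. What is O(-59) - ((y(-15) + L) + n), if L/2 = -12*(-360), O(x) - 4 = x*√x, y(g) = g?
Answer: -17915 - 59*I*√59 ≈ -17915.0 - 453.19*I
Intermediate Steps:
O(x) = 4 + x^(3/2) (O(x) = 4 + x*√x = 4 + x^(3/2))
L = 8640 (L = 2*(-12*(-360)) = 2*4320 = 8640)
O(-59) - ((y(-15) + L) + n) = (4 + (-59)^(3/2)) - ((-15 + 8640) + 9294) = (4 - 59*I*√59) - (8625 + 9294) = (4 - 59*I*√59) - 1*17919 = (4 - 59*I*√59) - 17919 = -17915 - 59*I*√59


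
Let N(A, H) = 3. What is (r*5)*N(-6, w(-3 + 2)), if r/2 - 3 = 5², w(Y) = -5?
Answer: 840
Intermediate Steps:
r = 56 (r = 6 + 2*5² = 6 + 2*25 = 6 + 50 = 56)
(r*5)*N(-6, w(-3 + 2)) = (56*5)*3 = 280*3 = 840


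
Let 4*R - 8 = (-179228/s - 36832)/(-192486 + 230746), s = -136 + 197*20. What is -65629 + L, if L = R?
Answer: -9551456904119/145541040 ≈ -65627.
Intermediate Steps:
s = 3804 (s = -136 + 3940 = 3804)
R = 256010041/145541040 (R = 2 + ((-179228/3804 - 36832)/(-192486 + 230746))/4 = 2 + ((-179228*1/3804 - 36832)/38260)/4 = 2 + ((-44807/951 - 36832)*(1/38260))/4 = 2 + (-35072039/951*1/38260)/4 = 2 + (¼)*(-35072039/36385260) = 2 - 35072039/145541040 = 256010041/145541040 ≈ 1.7590)
L = 256010041/145541040 ≈ 1.7590
-65629 + L = -65629 + 256010041/145541040 = -9551456904119/145541040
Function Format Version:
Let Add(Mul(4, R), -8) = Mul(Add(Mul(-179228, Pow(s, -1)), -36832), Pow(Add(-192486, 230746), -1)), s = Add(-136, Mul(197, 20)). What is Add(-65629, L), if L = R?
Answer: Rational(-9551456904119, 145541040) ≈ -65627.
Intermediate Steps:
s = 3804 (s = Add(-136, 3940) = 3804)
R = Rational(256010041, 145541040) (R = Add(2, Mul(Rational(1, 4), Mul(Add(Mul(-179228, Pow(3804, -1)), -36832), Pow(Add(-192486, 230746), -1)))) = Add(2, Mul(Rational(1, 4), Mul(Add(Mul(-179228, Rational(1, 3804)), -36832), Pow(38260, -1)))) = Add(2, Mul(Rational(1, 4), Mul(Add(Rational(-44807, 951), -36832), Rational(1, 38260)))) = Add(2, Mul(Rational(1, 4), Mul(Rational(-35072039, 951), Rational(1, 38260)))) = Add(2, Mul(Rational(1, 4), Rational(-35072039, 36385260))) = Add(2, Rational(-35072039, 145541040)) = Rational(256010041, 145541040) ≈ 1.7590)
L = Rational(256010041, 145541040) ≈ 1.7590
Add(-65629, L) = Add(-65629, Rational(256010041, 145541040)) = Rational(-9551456904119, 145541040)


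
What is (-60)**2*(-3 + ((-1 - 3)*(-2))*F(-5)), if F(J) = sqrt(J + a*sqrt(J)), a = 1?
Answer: -10800 + 28800*sqrt(-5 + I*sqrt(5)) ≈ 3268.2 + 65918.0*I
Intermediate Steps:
F(J) = sqrt(J + sqrt(J)) (F(J) = sqrt(J + 1*sqrt(J)) = sqrt(J + sqrt(J)))
(-60)**2*(-3 + ((-1 - 3)*(-2))*F(-5)) = (-60)**2*(-3 + ((-1 - 3)*(-2))*sqrt(-5 + sqrt(-5))) = 3600*(-3 + (-4*(-2))*sqrt(-5 + I*sqrt(5))) = 3600*(-3 + 8*sqrt(-5 + I*sqrt(5))) = -10800 + 28800*sqrt(-5 + I*sqrt(5))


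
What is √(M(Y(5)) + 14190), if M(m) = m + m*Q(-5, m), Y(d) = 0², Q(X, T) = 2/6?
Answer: √14190 ≈ 119.12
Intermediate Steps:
Q(X, T) = ⅓ (Q(X, T) = 2*(⅙) = ⅓)
Y(d) = 0
M(m) = 4*m/3 (M(m) = m + m*(⅓) = m + m/3 = 4*m/3)
√(M(Y(5)) + 14190) = √((4/3)*0 + 14190) = √(0 + 14190) = √14190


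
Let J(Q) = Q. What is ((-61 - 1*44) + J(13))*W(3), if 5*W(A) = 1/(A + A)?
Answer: -46/15 ≈ -3.0667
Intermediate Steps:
W(A) = 1/(10*A) (W(A) = 1/(5*(A + A)) = 1/(5*((2*A))) = (1/(2*A))/5 = 1/(10*A))
((-61 - 1*44) + J(13))*W(3) = ((-61 - 1*44) + 13)*((⅒)/3) = ((-61 - 44) + 13)*((⅒)*(⅓)) = (-105 + 13)*(1/30) = -92*1/30 = -46/15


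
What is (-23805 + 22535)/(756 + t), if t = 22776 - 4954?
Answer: -635/9289 ≈ -0.068360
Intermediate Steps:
t = 17822
(-23805 + 22535)/(756 + t) = (-23805 + 22535)/(756 + 17822) = -1270/18578 = -1270*1/18578 = -635/9289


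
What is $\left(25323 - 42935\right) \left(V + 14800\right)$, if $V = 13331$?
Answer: $-495443172$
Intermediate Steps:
$\left(25323 - 42935\right) \left(V + 14800\right) = \left(25323 - 42935\right) \left(13331 + 14800\right) = \left(-17612\right) 28131 = -495443172$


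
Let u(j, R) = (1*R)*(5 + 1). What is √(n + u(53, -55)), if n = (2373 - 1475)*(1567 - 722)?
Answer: 4*√47405 ≈ 870.91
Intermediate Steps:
u(j, R) = 6*R (u(j, R) = R*6 = 6*R)
n = 758810 (n = 898*845 = 758810)
√(n + u(53, -55)) = √(758810 + 6*(-55)) = √(758810 - 330) = √758480 = 4*√47405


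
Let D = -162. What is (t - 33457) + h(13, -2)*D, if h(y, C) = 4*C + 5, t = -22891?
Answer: -55862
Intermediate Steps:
h(y, C) = 5 + 4*C
(t - 33457) + h(13, -2)*D = (-22891 - 33457) + (5 + 4*(-2))*(-162) = -56348 + (5 - 8)*(-162) = -56348 - 3*(-162) = -56348 + 486 = -55862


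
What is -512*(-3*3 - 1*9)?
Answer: 9216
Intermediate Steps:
-512*(-3*3 - 1*9) = -512*(-9 - 9) = -512*(-18) = 9216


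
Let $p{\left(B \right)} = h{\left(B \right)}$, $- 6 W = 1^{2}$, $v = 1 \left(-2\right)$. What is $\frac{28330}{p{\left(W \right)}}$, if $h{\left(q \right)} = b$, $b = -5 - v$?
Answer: $- \frac{28330}{3} \approx -9443.3$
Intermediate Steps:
$v = -2$
$W = - \frac{1}{6}$ ($W = - \frac{1^{2}}{6} = \left(- \frac{1}{6}\right) 1 = - \frac{1}{6} \approx -0.16667$)
$b = -3$ ($b = -5 - -2 = -5 + 2 = -3$)
$h{\left(q \right)} = -3$
$p{\left(B \right)} = -3$
$\frac{28330}{p{\left(W \right)}} = \frac{28330}{-3} = 28330 \left(- \frac{1}{3}\right) = - \frac{28330}{3}$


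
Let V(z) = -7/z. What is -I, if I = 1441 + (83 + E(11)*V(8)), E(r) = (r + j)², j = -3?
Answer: -1468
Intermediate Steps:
E(r) = (-3 + r)² (E(r) = (r - 3)² = (-3 + r)²)
I = 1468 (I = 1441 + (83 + (-3 + 11)²*(-7/8)) = 1441 + (83 + 8²*(-7*⅛)) = 1441 + (83 + 64*(-7/8)) = 1441 + (83 - 56) = 1441 + 27 = 1468)
-I = -1*1468 = -1468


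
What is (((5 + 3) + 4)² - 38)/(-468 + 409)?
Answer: -106/59 ≈ -1.7966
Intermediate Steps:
(((5 + 3) + 4)² - 38)/(-468 + 409) = ((8 + 4)² - 38)/(-59) = (12² - 38)*(-1/59) = (144 - 38)*(-1/59) = 106*(-1/59) = -106/59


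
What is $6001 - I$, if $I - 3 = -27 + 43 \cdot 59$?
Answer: $3488$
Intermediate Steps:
$I = 2513$ ($I = 3 + \left(-27 + 43 \cdot 59\right) = 3 + \left(-27 + 2537\right) = 3 + 2510 = 2513$)
$6001 - I = 6001 - 2513 = 3488$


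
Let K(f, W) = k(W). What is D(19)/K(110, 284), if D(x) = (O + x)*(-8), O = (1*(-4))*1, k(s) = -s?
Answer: 30/71 ≈ 0.42254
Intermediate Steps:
K(f, W) = -W
O = -4 (O = -4*1 = -4)
D(x) = 32 - 8*x (D(x) = (-4 + x)*(-8) = 32 - 8*x)
D(19)/K(110, 284) = (32 - 8*19)/((-1*284)) = (32 - 152)/(-284) = -120*(-1/284) = 30/71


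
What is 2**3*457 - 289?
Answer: 3367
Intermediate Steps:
2**3*457 - 289 = 8*457 - 289 = 3656 - 289 = 3367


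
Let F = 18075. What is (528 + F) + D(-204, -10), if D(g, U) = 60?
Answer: 18663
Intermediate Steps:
(528 + F) + D(-204, -10) = (528 + 18075) + 60 = 18603 + 60 = 18663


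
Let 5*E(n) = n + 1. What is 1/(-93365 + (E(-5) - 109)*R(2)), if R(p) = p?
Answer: -5/467923 ≈ -1.0686e-5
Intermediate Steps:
E(n) = 1/5 + n/5 (E(n) = (n + 1)/5 = (1 + n)/5 = 1/5 + n/5)
1/(-93365 + (E(-5) - 109)*R(2)) = 1/(-93365 + ((1/5 + (1/5)*(-5)) - 109)*2) = 1/(-93365 + ((1/5 - 1) - 109)*2) = 1/(-93365 + (-4/5 - 109)*2) = 1/(-93365 - 549/5*2) = 1/(-93365 - 1098/5) = 1/(-467923/5) = -5/467923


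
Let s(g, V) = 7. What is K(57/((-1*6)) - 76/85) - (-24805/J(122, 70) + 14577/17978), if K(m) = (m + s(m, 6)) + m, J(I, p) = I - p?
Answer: 18372591539/39731380 ≈ 462.42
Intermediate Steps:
K(m) = 7 + 2*m (K(m) = (m + 7) + m = (7 + m) + m = 7 + 2*m)
K(57/((-1*6)) - 76/85) - (-24805/J(122, 70) + 14577/17978) = (7 + 2*(57/((-1*6)) - 76/85)) - (-24805/(122 - 1*70) + 14577/17978) = (7 + 2*(57/(-6) - 76*1/85)) - (-24805/(122 - 70) + 14577*(1/17978)) = (7 + 2*(57*(-⅙) - 76/85)) - (-24805/52 + 14577/17978) = (7 + 2*(-19/2 - 76/85)) - (-24805*1/52 + 14577/17978) = (7 + 2*(-1767/170)) - (-24805/52 + 14577/17978) = (7 - 1767/85) - 1*(-222593143/467428) = -1172/85 + 222593143/467428 = 18372591539/39731380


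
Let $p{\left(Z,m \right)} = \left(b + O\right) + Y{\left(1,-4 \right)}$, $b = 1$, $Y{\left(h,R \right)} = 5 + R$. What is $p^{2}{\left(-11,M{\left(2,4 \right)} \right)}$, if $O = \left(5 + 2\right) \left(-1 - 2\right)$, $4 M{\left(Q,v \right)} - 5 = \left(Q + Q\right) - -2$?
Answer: $361$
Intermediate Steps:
$M{\left(Q,v \right)} = \frac{7}{4} + \frac{Q}{2}$ ($M{\left(Q,v \right)} = \frac{5}{4} + \frac{\left(Q + Q\right) - -2}{4} = \frac{5}{4} + \frac{2 Q + 2}{4} = \frac{5}{4} + \frac{2 + 2 Q}{4} = \frac{5}{4} + \left(\frac{1}{2} + \frac{Q}{2}\right) = \frac{7}{4} + \frac{Q}{2}$)
$O = -21$ ($O = 7 \left(-3\right) = -21$)
$p{\left(Z,m \right)} = -19$ ($p{\left(Z,m \right)} = \left(1 - 21\right) + \left(5 - 4\right) = -20 + 1 = -19$)
$p^{2}{\left(-11,M{\left(2,4 \right)} \right)} = \left(-19\right)^{2} = 361$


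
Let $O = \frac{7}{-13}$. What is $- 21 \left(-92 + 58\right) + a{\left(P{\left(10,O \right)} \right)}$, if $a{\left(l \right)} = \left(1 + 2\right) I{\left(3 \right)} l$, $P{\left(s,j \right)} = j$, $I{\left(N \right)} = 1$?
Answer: $\frac{9261}{13} \approx 712.38$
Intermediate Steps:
$O = - \frac{7}{13}$ ($O = 7 \left(- \frac{1}{13}\right) = - \frac{7}{13} \approx -0.53846$)
$a{\left(l \right)} = 3 l$ ($a{\left(l \right)} = \left(1 + 2\right) 1 l = 3 \cdot 1 l = 3 l$)
$- 21 \left(-92 + 58\right) + a{\left(P{\left(10,O \right)} \right)} = - 21 \left(-92 + 58\right) + 3 \left(- \frac{7}{13}\right) = \left(-21\right) \left(-34\right) - \frac{21}{13} = 714 - \frac{21}{13} = \frac{9261}{13}$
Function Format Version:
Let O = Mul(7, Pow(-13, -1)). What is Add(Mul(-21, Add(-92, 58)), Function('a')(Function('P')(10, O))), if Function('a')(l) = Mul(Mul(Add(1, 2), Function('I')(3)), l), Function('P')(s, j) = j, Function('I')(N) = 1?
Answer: Rational(9261, 13) ≈ 712.38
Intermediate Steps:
O = Rational(-7, 13) (O = Mul(7, Rational(-1, 13)) = Rational(-7, 13) ≈ -0.53846)
Function('a')(l) = Mul(3, l) (Function('a')(l) = Mul(Mul(Add(1, 2), 1), l) = Mul(Mul(3, 1), l) = Mul(3, l))
Add(Mul(-21, Add(-92, 58)), Function('a')(Function('P')(10, O))) = Add(Mul(-21, Add(-92, 58)), Mul(3, Rational(-7, 13))) = Add(Mul(-21, -34), Rational(-21, 13)) = Add(714, Rational(-21, 13)) = Rational(9261, 13)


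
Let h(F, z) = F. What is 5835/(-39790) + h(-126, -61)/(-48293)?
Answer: -7907889/54902242 ≈ -0.14404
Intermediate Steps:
5835/(-39790) + h(-126, -61)/(-48293) = 5835/(-39790) - 126/(-48293) = 5835*(-1/39790) - 126*(-1/48293) = -1167/7958 + 18/6899 = -7907889/54902242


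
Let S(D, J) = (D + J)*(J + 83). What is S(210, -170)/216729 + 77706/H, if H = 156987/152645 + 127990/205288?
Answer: 87956173879952558560/1869814305583929 ≈ 47040.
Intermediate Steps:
S(D, J) = (83 + J)*(D + J) (S(D, J) = (D + J)*(83 + J) = (83 + J)*(D + J))
H = 25882290403/15668093380 (H = 156987*(1/152645) + 127990*(1/205288) = 156987/152645 + 63995/102644 = 25882290403/15668093380 ≈ 1.6519)
S(210, -170)/216729 + 77706/H = ((-170)**2 + 83*210 + 83*(-170) + 210*(-170))/216729 + 77706/(25882290403/15668093380) = (28900 + 17430 - 14110 - 35700)*(1/216729) + 77706*(15668093380/25882290403) = -3480*1/216729 + 1217504864186280/25882290403 = -1160/72243 + 1217504864186280/25882290403 = 87956173879952558560/1869814305583929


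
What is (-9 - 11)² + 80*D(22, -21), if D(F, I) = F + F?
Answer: 3920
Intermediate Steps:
D(F, I) = 2*F
(-9 - 11)² + 80*D(22, -21) = (-9 - 11)² + 80*(2*22) = (-20)² + 80*44 = 400 + 3520 = 3920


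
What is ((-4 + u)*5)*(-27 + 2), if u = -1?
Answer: 625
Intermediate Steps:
((-4 + u)*5)*(-27 + 2) = ((-4 - 1)*5)*(-27 + 2) = -5*5*(-25) = -25*(-25) = 625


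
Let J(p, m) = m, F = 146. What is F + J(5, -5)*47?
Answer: -89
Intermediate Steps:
F + J(5, -5)*47 = 146 - 5*47 = 146 - 235 = -89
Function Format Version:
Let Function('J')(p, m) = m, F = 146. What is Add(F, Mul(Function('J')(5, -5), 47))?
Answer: -89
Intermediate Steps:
Add(F, Mul(Function('J')(5, -5), 47)) = Add(146, Mul(-5, 47)) = Add(146, -235) = -89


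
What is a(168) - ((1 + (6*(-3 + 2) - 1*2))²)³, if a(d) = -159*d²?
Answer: -4605265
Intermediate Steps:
a(168) - ((1 + (6*(-3 + 2) - 1*2))²)³ = -159*168² - ((1 + (6*(-3 + 2) - 1*2))²)³ = -159*28224 - ((1 + (6*(-1) - 2))²)³ = -4487616 - ((1 + (-6 - 2))²)³ = -4487616 - ((1 - 8)²)³ = -4487616 - ((-7)²)³ = -4487616 - 1*49³ = -4487616 - 1*117649 = -4487616 - 117649 = -4605265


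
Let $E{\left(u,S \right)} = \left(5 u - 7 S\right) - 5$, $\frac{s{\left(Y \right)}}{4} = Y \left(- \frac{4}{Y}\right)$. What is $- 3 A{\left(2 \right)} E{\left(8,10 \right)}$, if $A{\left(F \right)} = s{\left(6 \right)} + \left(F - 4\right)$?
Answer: $-1890$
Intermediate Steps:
$s{\left(Y \right)} = -16$ ($s{\left(Y \right)} = 4 Y \left(- \frac{4}{Y}\right) = 4 \left(-4\right) = -16$)
$E{\left(u,S \right)} = -5 - 7 S + 5 u$ ($E{\left(u,S \right)} = \left(- 7 S + 5 u\right) - 5 = -5 - 7 S + 5 u$)
$A{\left(F \right)} = -20 + F$ ($A{\left(F \right)} = -16 + \left(F - 4\right) = -16 + \left(-4 + F\right) = -20 + F$)
$- 3 A{\left(2 \right)} E{\left(8,10 \right)} = - 3 \left(-20 + 2\right) \left(-5 - 70 + 5 \cdot 8\right) = \left(-3\right) \left(-18\right) \left(-5 - 70 + 40\right) = 54 \left(-35\right) = -1890$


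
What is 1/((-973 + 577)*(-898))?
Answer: 1/355608 ≈ 2.8121e-6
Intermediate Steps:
1/((-973 + 577)*(-898)) = -1/898/(-396) = -1/396*(-1/898) = 1/355608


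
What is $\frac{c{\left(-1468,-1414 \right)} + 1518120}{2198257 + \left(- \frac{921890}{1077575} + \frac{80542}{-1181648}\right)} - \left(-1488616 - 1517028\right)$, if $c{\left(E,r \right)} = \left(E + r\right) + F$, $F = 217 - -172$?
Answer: $\frac{841301286519216551421772}{279907099287958483} \approx 3.0056 \cdot 10^{6}$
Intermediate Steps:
$F = 389$ ($F = 217 + 172 = 389$)
$c{\left(E,r \right)} = 389 + E + r$ ($c{\left(E,r \right)} = \left(E + r\right) + 389 = 389 + E + r$)
$\frac{c{\left(-1468,-1414 \right)} + 1518120}{2198257 + \left(- \frac{921890}{1077575} + \frac{80542}{-1181648}\right)} - \left(-1488616 - 1517028\right) = \frac{\left(389 - 1468 - 1414\right) + 1518120}{2198257 + \left(- \frac{921890}{1077575} + \frac{80542}{-1181648}\right)} - \left(-1488616 - 1517028\right) = \frac{-2493 + 1518120}{2198257 + \left(\left(-921890\right) \frac{1}{1077575} + 80542 \left(- \frac{1}{1181648}\right)\right)} - \left(-1488616 - 1517028\right) = \frac{1515627}{2198257 - \frac{117613952037}{127331434360}} - -3005644 = \frac{1515627}{2198257 - \frac{117613952037}{127331434360}} + 3005644 = \frac{1515627}{\frac{279907099287958483}{127331434360}} + 3005644 = 1515627 \cdot \frac{127331434360}{279907099287958483} + 3005644 = \frac{192986959864743720}{279907099287958483} + 3005644 = \frac{841301286519216551421772}{279907099287958483}$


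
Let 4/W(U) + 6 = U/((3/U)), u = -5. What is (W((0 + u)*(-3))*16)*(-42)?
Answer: -896/23 ≈ -38.957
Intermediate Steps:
W(U) = 4/(-6 + U²/3) (W(U) = 4/(-6 + U/((3/U))) = 4/(-6 + U*(U/3)) = 4/(-6 + U²/3))
(W((0 + u)*(-3))*16)*(-42) = ((12/(-18 + ((0 - 5)*(-3))²))*16)*(-42) = ((12/(-18 + (-5*(-3))²))*16)*(-42) = ((12/(-18 + 15²))*16)*(-42) = ((12/(-18 + 225))*16)*(-42) = ((12/207)*16)*(-42) = ((12*(1/207))*16)*(-42) = ((4/69)*16)*(-42) = (64/69)*(-42) = -896/23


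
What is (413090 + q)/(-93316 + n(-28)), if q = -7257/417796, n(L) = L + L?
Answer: -172587342383/39010448112 ≈ -4.4241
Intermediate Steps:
n(L) = 2*L
q = -7257/417796 (q = -7257*1/417796 = -7257/417796 ≈ -0.017370)
(413090 + q)/(-93316 + n(-28)) = (413090 - 7257/417796)/(-93316 + 2*(-28)) = 172587342383/(417796*(-93316 - 56)) = (172587342383/417796)/(-93372) = (172587342383/417796)*(-1/93372) = -172587342383/39010448112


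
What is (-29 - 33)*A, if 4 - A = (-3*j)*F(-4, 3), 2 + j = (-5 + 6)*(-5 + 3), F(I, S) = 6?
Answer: 4216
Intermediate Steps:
j = -4 (j = -2 + (-5 + 6)*(-5 + 3) = -2 + 1*(-2) = -2 - 2 = -4)
A = -68 (A = 4 - (-3*(-4))*6 = 4 - 12*6 = 4 - 1*72 = 4 - 72 = -68)
(-29 - 33)*A = (-29 - 33)*(-68) = -62*(-68) = 4216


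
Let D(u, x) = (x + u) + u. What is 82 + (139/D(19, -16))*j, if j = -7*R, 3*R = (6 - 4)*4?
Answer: -1186/33 ≈ -35.939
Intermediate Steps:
R = 8/3 (R = ((6 - 4)*4)/3 = (2*4)/3 = (⅓)*8 = 8/3 ≈ 2.6667)
j = -56/3 (j = -7*8/3 = -56/3 ≈ -18.667)
D(u, x) = x + 2*u (D(u, x) = (u + x) + u = x + 2*u)
82 + (139/D(19, -16))*j = 82 + (139/(-16 + 2*19))*(-56/3) = 82 + (139/(-16 + 38))*(-56/3) = 82 + (139/22)*(-56/3) = 82 - 3892/33 = -1186/33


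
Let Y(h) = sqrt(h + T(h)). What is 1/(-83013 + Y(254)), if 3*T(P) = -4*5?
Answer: -35577/2953353395 - sqrt(2226)/20673473765 ≈ -1.2049e-5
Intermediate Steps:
T(P) = -20/3 (T(P) = (-4*5)/3 = (1/3)*(-20) = -20/3)
Y(h) = sqrt(-20/3 + h) (Y(h) = sqrt(h - 20/3) = sqrt(-20/3 + h))
1/(-83013 + Y(254)) = 1/(-83013 + sqrt(-60 + 9*254)/3) = 1/(-83013 + sqrt(-60 + 2286)/3) = 1/(-83013 + sqrt(2226)/3)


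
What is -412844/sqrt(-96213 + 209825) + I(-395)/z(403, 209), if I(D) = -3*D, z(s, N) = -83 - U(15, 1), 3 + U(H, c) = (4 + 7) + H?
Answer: -1185/106 - 206422*sqrt(28403)/28403 ≈ -1236.0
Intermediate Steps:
U(H, c) = 8 + H (U(H, c) = -3 + ((4 + 7) + H) = -3 + (11 + H) = 8 + H)
z(s, N) = -106 (z(s, N) = -83 - (8 + 15) = -83 - 1*23 = -83 - 23 = -106)
-412844/sqrt(-96213 + 209825) + I(-395)/z(403, 209) = -412844/sqrt(-96213 + 209825) - 3*(-395)/(-106) = -412844*sqrt(28403)/56806 + 1185*(-1/106) = -412844*sqrt(28403)/56806 - 1185/106 = -206422*sqrt(28403)/28403 - 1185/106 = -1185/106 - 206422*sqrt(28403)/28403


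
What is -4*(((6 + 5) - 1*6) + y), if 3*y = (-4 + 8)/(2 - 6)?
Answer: -56/3 ≈ -18.667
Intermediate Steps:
y = -⅓ (y = ((-4 + 8)/(2 - 6))/3 = (4/(-4))/3 = (4*(-¼))/3 = (⅓)*(-1) = -⅓ ≈ -0.33333)
-4*(((6 + 5) - 1*6) + y) = -4*(((6 + 5) - 1*6) - ⅓) = -4*((11 - 6) - ⅓) = -4*(5 - ⅓) = -4*14/3 = -56/3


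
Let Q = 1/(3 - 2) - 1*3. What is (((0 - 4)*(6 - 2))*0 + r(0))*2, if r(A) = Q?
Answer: -4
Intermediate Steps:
Q = -2 (Q = 1/1 - 3 = 1 - 3 = -2)
r(A) = -2
(((0 - 4)*(6 - 2))*0 + r(0))*2 = (((0 - 4)*(6 - 2))*0 - 2)*2 = (-4*4*0 - 2)*2 = (-16*0 - 2)*2 = (0 - 2)*2 = -2*2 = -4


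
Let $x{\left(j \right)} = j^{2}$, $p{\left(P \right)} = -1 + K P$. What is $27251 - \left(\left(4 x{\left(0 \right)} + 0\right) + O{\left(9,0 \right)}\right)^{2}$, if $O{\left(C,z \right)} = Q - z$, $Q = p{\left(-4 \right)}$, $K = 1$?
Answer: $27226$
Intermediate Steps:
$p{\left(P \right)} = -1 + P$ ($p{\left(P \right)} = -1 + 1 P = -1 + P$)
$Q = -5$ ($Q = -1 - 4 = -5$)
$O{\left(C,z \right)} = -5 - z$
$27251 - \left(\left(4 x{\left(0 \right)} + 0\right) + O{\left(9,0 \right)}\right)^{2} = 27251 - \left(\left(4 \cdot 0^{2} + 0\right) - 5\right)^{2} = 27251 - \left(\left(4 \cdot 0 + 0\right) + \left(-5 + 0\right)\right)^{2} = 27251 - \left(\left(0 + 0\right) - 5\right)^{2} = 27251 - \left(0 - 5\right)^{2} = 27251 - \left(-5\right)^{2} = 27251 - 25 = 27226$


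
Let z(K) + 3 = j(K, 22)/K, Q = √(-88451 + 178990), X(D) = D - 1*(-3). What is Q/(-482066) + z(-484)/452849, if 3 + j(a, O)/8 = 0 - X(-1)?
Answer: -353/54794729 - √90539/482066 ≈ -0.00063062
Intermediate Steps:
X(D) = 3 + D (X(D) = D + 3 = 3 + D)
Q = √90539 ≈ 300.90
j(a, O) = -40 (j(a, O) = -24 + 8*(0 - (3 - 1)) = -24 + 8*(0 - 1*2) = -24 + 8*(0 - 2) = -24 + 8*(-2) = -24 - 16 = -40)
z(K) = -3 - 40/K
Q/(-482066) + z(-484)/452849 = √90539/(-482066) + (-3 - 40/(-484))/452849 = √90539*(-1/482066) + (-3 - 40*(-1/484))*(1/452849) = -√90539/482066 + (-3 + 10/121)*(1/452849) = -√90539/482066 - 353/121*1/452849 = -√90539/482066 - 353/54794729 = -353/54794729 - √90539/482066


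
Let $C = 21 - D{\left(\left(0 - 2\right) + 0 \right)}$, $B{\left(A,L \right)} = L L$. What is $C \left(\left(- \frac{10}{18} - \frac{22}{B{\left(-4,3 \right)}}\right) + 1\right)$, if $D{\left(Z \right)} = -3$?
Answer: $-48$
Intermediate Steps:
$B{\left(A,L \right)} = L^{2}$
$C = 24$ ($C = 21 - -3 = 21 + 3 = 24$)
$C \left(\left(- \frac{10}{18} - \frac{22}{B{\left(-4,3 \right)}}\right) + 1\right) = 24 \left(\left(- \frac{10}{18} - \frac{22}{3^{2}}\right) + 1\right) = 24 \left(\left(\left(-10\right) \frac{1}{18} - \frac{22}{9}\right) + 1\right) = 24 \left(\left(- \frac{5}{9} - \frac{22}{9}\right) + 1\right) = 24 \left(-3 + 1\right) = 24 \left(-2\right) = -48$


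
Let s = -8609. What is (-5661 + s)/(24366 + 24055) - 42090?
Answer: -2038054160/48421 ≈ -42090.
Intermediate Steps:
(-5661 + s)/(24366 + 24055) - 42090 = (-5661 - 8609)/(24366 + 24055) - 42090 = -14270/48421 - 42090 = -2038054160/48421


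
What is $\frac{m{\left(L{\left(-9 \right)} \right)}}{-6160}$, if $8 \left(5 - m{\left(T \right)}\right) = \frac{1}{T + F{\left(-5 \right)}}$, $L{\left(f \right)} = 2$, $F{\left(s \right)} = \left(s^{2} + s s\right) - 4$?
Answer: $- \frac{1919}{2365440} \approx -0.00081127$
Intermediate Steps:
$F{\left(s \right)} = -4 + 2 s^{2}$ ($F{\left(s \right)} = \left(s^{2} + s^{2}\right) - 4 = 2 s^{2} - 4 = -4 + 2 s^{2}$)
$m{\left(T \right)} = 5 - \frac{1}{8 \left(46 + T\right)}$ ($m{\left(T \right)} = 5 - \frac{1}{8 \left(T - \left(4 - 2 \left(-5\right)^{2}\right)\right)} = 5 - \frac{1}{8 \left(T + \left(-4 + 2 \cdot 25\right)\right)} = 5 - \frac{1}{8 \left(T + \left(-4 + 50\right)\right)} = 5 - \frac{1}{8 \left(T + 46\right)} = 5 - \frac{1}{8 \left(46 + T\right)}$)
$\frac{m{\left(L{\left(-9 \right)} \right)}}{-6160} = \frac{\frac{1}{8} \frac{1}{46 + 2} \left(1839 + 40 \cdot 2\right)}{-6160} = \frac{1839 + 80}{8 \cdot 48} \left(- \frac{1}{6160}\right) = \frac{1}{8} \cdot \frac{1}{48} \cdot 1919 \left(- \frac{1}{6160}\right) = \frac{1919}{384} \left(- \frac{1}{6160}\right) = - \frac{1919}{2365440}$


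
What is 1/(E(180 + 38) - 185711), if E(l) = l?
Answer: -1/185493 ≈ -5.3910e-6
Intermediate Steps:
1/(E(180 + 38) - 185711) = 1/((180 + 38) - 185711) = 1/(218 - 185711) = 1/(-185493) = -1/185493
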